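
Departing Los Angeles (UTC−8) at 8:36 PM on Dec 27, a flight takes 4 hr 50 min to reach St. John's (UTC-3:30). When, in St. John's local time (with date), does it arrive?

5:56 AM on Dec 28

Convert departure to UTC: 8:36 PM + 8:00 = 4:36 AM UTC on Dec 28.
Add 4 hours 50 minutes travel time → 9:26 AM UTC.
St. John's is UTC−3:30, so local arrival = 9:26 AM − 3:30 = 5:56 AM on Dec 28.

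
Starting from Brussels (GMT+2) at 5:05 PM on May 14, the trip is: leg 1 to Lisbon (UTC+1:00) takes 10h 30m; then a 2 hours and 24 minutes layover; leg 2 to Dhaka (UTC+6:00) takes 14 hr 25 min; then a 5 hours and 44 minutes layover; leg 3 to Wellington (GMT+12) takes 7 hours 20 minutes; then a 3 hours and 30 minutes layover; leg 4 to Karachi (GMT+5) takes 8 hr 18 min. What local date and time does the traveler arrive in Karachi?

Convert departure to UTC: 5:05 PM − 2:00 = 3:05 PM UTC on May 14.
Add 10 hours and 30 minutes leg 1 → 1:35 AM UTC (May 15).
Add 2 hours 24 minutes layover in Lisbon → 3:59 AM UTC.
Add 14 hours and 25 minutes leg 2 → 6:24 PM UTC.
Add 5 hours 44 minutes layover in Dhaka → 12:08 AM UTC (May 16).
Add 7 hours 20 minutes leg 3 → 7:28 AM UTC.
Add 3 hours and 30 minutes layover in Wellington → 10:58 AM UTC.
Add 8 hours and 18 minutes leg 4 → 7:16 PM UTC.
Karachi is UTC+5:00, so local arrival = 7:16 PM + 5:00 = 12:16 AM on May 17.

12:16 AM on May 17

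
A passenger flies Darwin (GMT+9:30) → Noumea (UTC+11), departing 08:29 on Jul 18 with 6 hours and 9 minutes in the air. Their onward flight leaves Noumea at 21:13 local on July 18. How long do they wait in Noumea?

Convert departure to UTC: 08:29 − 9:30 = 22:59 UTC on Jul 17.
Add 6 hours and 9 minutes flight time → 05:08 UTC (Jul 18).
Noumea is UTC+11:00, so local arrival = 05:08 + 11:00 = 16:08 on Jul 18.
Layover = 21:13 − 16:08 = 5 hours 5 minutes.

5 hours 5 minutes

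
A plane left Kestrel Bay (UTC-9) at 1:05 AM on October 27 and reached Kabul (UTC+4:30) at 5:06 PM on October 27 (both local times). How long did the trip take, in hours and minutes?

Kabul is 13:30 ahead of Kestrel Bay.
Clock-face elapsed time (ignoring zones) is 16 hours 1 minute.
Actual elapsed = 16 hours 1 minute − 13:30 = 2 hours 31 minutes.

2 hours 31 minutes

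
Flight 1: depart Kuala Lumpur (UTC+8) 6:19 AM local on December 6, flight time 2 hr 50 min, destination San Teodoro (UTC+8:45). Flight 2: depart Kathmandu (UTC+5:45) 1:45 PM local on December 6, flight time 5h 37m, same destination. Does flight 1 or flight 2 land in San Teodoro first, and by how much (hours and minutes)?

Flight 1 in UTC: 6:19 AM − 8:00 = 10:19 PM on Dec 5.
+2 hours and 50 minutes → arrive 1:09 AM UTC on Dec 6.
Flight 2 in UTC: 1:45 PM − 5:45 = 8:00 AM on Dec 6.
+5 hours 37 minutes → arrive 1:37 PM UTC on Dec 6.
Flight 1 lands earlier by 12 hours 28 minutes.

the first, by 12 hours 28 minutes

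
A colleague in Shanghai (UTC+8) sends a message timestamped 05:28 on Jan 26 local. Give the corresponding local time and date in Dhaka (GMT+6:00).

03:28 on Jan 26

Dhaka is 2:00 behind Shanghai.
Shift by the zone difference: 05:28 − 2:00 = 03:28 on Jan 26 in Dhaka.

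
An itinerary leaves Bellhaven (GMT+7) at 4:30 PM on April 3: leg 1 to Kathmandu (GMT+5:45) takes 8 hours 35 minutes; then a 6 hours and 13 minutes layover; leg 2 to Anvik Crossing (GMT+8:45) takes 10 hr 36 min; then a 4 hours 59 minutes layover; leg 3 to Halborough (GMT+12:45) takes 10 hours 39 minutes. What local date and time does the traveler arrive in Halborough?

Convert departure to UTC: 4:30 PM − 7:00 = 9:30 AM UTC on Apr 3.
Add 8 hours 35 minutes leg 1 → 6:05 PM UTC.
Add 6 hours 13 minutes layover in Kathmandu → 12:18 AM UTC (Apr 4).
Add 10 hours and 36 minutes leg 2 → 10:54 AM UTC.
Add 4 hours and 59 minutes layover in Anvik Crossing → 3:53 PM UTC.
Add 10 hours and 39 minutes leg 3 → 2:32 AM UTC (Apr 5).
Halborough is UTC+12:45, so local arrival = 2:32 AM + 12:45 = 3:17 PM on Apr 5.

3:17 PM on April 5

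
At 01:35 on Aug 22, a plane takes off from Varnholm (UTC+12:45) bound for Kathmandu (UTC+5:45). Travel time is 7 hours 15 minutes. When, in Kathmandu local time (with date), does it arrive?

Convert departure to UTC: 01:35 − 12:45 = 12:50 UTC on Aug 21.
Add 7 hours 15 minutes travel time → 20:05 UTC.
Kathmandu is UTC+5:45, so local arrival = 20:05 + 5:45 = 01:50 on Aug 22.

01:50 on August 22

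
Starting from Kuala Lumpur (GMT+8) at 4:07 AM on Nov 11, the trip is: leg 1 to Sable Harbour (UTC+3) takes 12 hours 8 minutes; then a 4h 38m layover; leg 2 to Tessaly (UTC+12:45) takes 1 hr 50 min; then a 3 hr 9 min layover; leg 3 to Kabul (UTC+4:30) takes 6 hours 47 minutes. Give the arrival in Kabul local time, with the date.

Convert departure to UTC: 4:07 AM − 8:00 = 8:07 PM UTC on Nov 10.
Add 12 hours and 8 minutes leg 1 → 8:15 AM UTC (Nov 11).
Add 4 hours and 38 minutes layover in Sable Harbour → 12:53 PM UTC.
Add 1 hour and 50 minutes leg 2 → 2:43 PM UTC.
Add 3 hours 9 minutes layover in Tessaly → 5:52 PM UTC.
Add 6 hours and 47 minutes leg 3 → 12:39 AM UTC (Nov 12).
Kabul is UTC+4:30, so local arrival = 12:39 AM + 4:30 = 5:09 AM on Nov 12.

5:09 AM on November 12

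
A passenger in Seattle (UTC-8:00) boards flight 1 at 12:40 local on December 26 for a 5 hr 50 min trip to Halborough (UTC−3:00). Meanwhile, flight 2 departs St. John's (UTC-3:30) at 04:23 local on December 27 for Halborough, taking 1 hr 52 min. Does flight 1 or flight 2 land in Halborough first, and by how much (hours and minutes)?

Flight 1 in UTC: 12:40 + 8:00 = 20:40 on Dec 26.
+5 hours and 50 minutes → arrive 02:30 UTC on Dec 27.
Flight 2 in UTC: 04:23 + 3:30 = 07:53 on Dec 27.
+1 hour 52 minutes → arrive 09:45 UTC on Dec 27.
Flight 1 lands earlier by 7 hours 15 minutes.

the first, by 7 hours 15 minutes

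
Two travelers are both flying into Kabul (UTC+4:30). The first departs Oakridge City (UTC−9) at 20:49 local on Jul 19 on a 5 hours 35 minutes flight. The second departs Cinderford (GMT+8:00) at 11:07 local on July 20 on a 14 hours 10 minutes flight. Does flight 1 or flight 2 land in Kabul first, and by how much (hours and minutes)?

the first, by 5 hours 53 minutes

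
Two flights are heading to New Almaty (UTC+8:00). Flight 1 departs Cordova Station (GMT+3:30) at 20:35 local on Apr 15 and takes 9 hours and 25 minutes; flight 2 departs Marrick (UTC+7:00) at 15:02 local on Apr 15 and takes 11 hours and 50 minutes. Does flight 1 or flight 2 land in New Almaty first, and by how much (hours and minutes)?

the second, by 6 hours 38 minutes

Flight 1 in UTC: 20:35 − 3:30 = 17:05 on Apr 15.
+9 hours and 25 minutes → arrive 02:30 UTC on Apr 16.
Flight 2 in UTC: 15:02 − 7:00 = 08:02 on Apr 15.
+11 hours 50 minutes → arrive 19:52 UTC on Apr 15.
Flight 2 lands earlier by 6 hours 38 minutes.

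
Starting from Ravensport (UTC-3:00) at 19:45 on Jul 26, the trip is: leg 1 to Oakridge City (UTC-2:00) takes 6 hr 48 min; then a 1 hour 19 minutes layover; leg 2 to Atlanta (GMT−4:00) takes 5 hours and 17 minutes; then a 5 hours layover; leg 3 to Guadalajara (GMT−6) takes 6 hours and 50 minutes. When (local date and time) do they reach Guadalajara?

17:59 on July 27

Convert departure to UTC: 19:45 + 3:00 = 22:45 UTC on Jul 26.
Add 6 hours and 48 minutes leg 1 → 05:33 UTC (Jul 27).
Add 1 hour and 19 minutes layover in Oakridge City → 06:52 UTC.
Add 5 hours and 17 minutes leg 2 → 12:09 UTC.
Add 5 hours layover in Atlanta → 17:09 UTC.
Add 6 hours 50 minutes leg 3 → 23:59 UTC.
Guadalajara is UTC−6:00, so local arrival = 23:59 − 6:00 = 17:59 on Jul 27.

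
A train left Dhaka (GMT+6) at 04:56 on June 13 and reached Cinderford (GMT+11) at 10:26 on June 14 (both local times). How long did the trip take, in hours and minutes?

Cinderford is 5:00 ahead of Dhaka.
Clock-face elapsed time (ignoring zones) is 29 hours 30 minutes.
Actual elapsed = 29 hours 30 minutes − 5:00 = 24 hours 30 minutes.

24 hours 30 minutes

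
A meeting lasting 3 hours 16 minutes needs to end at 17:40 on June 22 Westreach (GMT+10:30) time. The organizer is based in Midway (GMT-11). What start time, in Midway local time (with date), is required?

16:54 on Jun 21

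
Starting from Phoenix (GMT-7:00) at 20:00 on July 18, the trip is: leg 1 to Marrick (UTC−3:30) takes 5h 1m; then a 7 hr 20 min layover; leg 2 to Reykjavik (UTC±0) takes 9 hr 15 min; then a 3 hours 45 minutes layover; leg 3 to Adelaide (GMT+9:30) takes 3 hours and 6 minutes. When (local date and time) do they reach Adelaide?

Convert departure to UTC: 20:00 + 7:00 = 03:00 UTC on Jul 19.
Add 5 hours and 1 minute leg 1 → 08:01 UTC.
Add 7 hours and 20 minutes layover in Marrick → 15:21 UTC.
Add 9 hours 15 minutes leg 2 → 00:36 UTC (Jul 20).
Add 3 hours and 45 minutes layover in Reykjavik → 04:21 UTC.
Add 3 hours 6 minutes leg 3 → 07:27 UTC.
Adelaide is UTC+9:30, so local arrival = 07:27 + 9:30 = 16:57 on Jul 20.

16:57 on July 20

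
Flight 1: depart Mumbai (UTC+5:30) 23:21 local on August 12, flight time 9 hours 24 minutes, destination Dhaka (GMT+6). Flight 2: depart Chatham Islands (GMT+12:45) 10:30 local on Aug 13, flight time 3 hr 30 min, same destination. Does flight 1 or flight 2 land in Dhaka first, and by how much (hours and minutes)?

the second, by 2 hours

Flight 1 in UTC: 23:21 − 5:30 = 17:51 on Aug 12.
+9 hours 24 minutes → arrive 03:15 UTC on Aug 13.
Flight 2 in UTC: 10:30 − 12:45 = 21:45 on Aug 12.
+3 hours 30 minutes → arrive 01:15 UTC on Aug 13.
Flight 2 lands earlier by 2 hours.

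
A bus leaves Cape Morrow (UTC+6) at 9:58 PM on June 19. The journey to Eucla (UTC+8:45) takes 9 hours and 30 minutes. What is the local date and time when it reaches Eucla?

10:13 AM on June 20

Convert departure to UTC: 9:58 PM − 6:00 = 3:58 PM UTC on Jun 19.
Add 9 hours 30 minutes travel time → 1:28 AM UTC (Jun 20).
Eucla is UTC+8:45, so local arrival = 1:28 AM + 8:45 = 10:13 AM on Jun 20.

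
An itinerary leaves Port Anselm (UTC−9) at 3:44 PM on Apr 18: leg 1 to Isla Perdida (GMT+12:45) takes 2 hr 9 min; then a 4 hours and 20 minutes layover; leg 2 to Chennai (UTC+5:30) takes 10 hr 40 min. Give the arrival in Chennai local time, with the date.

11:23 PM on April 19

Convert departure to UTC: 3:44 PM + 9:00 = 12:44 AM UTC on Apr 19.
Add 2 hours and 9 minutes leg 1 → 2:53 AM UTC.
Add 4 hours 20 minutes layover in Isla Perdida → 7:13 AM UTC.
Add 10 hours 40 minutes leg 2 → 5:53 PM UTC.
Chennai is UTC+5:30, so local arrival = 5:53 PM + 5:30 = 11:23 PM on Apr 19.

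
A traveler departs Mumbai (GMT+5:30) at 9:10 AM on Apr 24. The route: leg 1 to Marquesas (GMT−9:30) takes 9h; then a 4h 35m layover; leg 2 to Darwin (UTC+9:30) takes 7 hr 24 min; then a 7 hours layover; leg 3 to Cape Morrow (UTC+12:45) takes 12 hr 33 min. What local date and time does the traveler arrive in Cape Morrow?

Convert departure to UTC: 9:10 AM − 5:30 = 3:40 AM UTC on Apr 24.
Add 9 hours leg 1 → 12:40 PM UTC.
Add 4 hours and 35 minutes layover in Marquesas → 5:15 PM UTC.
Add 7 hours 24 minutes leg 2 → 12:39 AM UTC (Apr 25).
Add 7 hours layover in Darwin → 7:39 AM UTC.
Add 12 hours 33 minutes leg 3 → 8:12 PM UTC.
Cape Morrow is UTC+12:45, so local arrival = 8:12 PM + 12:45 = 8:57 AM on Apr 26.

8:57 AM on April 26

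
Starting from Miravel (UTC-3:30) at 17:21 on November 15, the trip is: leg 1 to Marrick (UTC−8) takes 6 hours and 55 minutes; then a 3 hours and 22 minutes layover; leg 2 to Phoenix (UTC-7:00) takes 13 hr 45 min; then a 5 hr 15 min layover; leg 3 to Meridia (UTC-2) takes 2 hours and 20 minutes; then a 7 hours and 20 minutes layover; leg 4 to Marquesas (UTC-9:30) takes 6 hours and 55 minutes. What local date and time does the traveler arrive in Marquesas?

Convert departure to UTC: 17:21 + 3:30 = 20:51 UTC on Nov 15.
Add 6 hours and 55 minutes leg 1 → 03:46 UTC (Nov 16).
Add 3 hours and 22 minutes layover in Marrick → 07:08 UTC.
Add 13 hours and 45 minutes leg 2 → 20:53 UTC.
Add 5 hours and 15 minutes layover in Phoenix → 02:08 UTC (Nov 17).
Add 2 hours and 20 minutes leg 3 → 04:28 UTC.
Add 7 hours 20 minutes layover in Meridia → 11:48 UTC.
Add 6 hours and 55 minutes leg 4 → 18:43 UTC.
Marquesas is UTC−9:30, so local arrival = 18:43 − 9:30 = 09:13 on Nov 17.

09:13 on November 17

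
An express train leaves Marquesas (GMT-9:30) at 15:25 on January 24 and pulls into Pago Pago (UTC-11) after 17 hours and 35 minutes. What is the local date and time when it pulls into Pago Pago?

07:30 on Jan 25

Convert departure to UTC: 15:25 + 9:30 = 00:55 UTC on Jan 25.
Add 17 hours and 35 minutes travel time → 18:30 UTC.
Pago Pago is UTC−11:00, so local arrival = 18:30 − 11:00 = 07:30 on Jan 25.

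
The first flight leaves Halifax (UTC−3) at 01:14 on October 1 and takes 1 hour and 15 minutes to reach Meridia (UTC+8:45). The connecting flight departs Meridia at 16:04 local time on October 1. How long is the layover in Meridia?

Convert departure to UTC: 01:14 + 3:00 = 04:14 UTC on Oct 1.
Add 1 hour 15 minutes flight time → 05:29 UTC.
Meridia is UTC+8:45, so local arrival = 05:29 + 8:45 = 14:14 on Oct 1.
Layover = 16:04 − 14:14 = 1 hour 50 minutes.

1 hour 50 minutes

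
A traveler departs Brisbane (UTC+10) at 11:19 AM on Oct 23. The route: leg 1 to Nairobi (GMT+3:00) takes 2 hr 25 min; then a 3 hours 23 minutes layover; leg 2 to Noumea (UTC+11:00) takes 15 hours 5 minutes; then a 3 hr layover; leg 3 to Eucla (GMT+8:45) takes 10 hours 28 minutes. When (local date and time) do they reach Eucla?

8:25 PM on October 24

Convert departure to UTC: 11:19 AM − 10:00 = 1:19 AM UTC on Oct 23.
Add 2 hours 25 minutes leg 1 → 3:44 AM UTC.
Add 3 hours and 23 minutes layover in Nairobi → 7:07 AM UTC.
Add 15 hours 5 minutes leg 2 → 10:12 PM UTC.
Add 3 hours layover in Noumea → 1:12 AM UTC (Oct 24).
Add 10 hours 28 minutes leg 3 → 11:40 AM UTC.
Eucla is UTC+8:45, so local arrival = 11:40 AM + 8:45 = 8:25 PM on Oct 24.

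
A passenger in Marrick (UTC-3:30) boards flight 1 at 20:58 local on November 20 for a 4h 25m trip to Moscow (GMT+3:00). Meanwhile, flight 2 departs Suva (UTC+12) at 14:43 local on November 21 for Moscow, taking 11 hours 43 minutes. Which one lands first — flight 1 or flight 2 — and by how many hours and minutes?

Flight 1 in UTC: 20:58 + 3:30 = 00:28 on Nov 21.
+4 hours and 25 minutes → arrive 04:53 UTC on Nov 21.
Flight 2 in UTC: 14:43 − 12:00 = 02:43 on Nov 21.
+11 hours and 43 minutes → arrive 14:26 UTC on Nov 21.
Flight 1 lands earlier by 9 hours 33 minutes.

the first, by 9 hours 33 minutes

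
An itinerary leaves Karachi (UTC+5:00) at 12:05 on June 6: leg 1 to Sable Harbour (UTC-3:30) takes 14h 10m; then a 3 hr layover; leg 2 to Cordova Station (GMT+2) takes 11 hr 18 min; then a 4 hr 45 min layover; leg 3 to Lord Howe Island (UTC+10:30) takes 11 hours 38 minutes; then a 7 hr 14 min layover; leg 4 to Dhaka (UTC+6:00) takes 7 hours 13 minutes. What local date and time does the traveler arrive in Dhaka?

00:23 on June 9

Convert departure to UTC: 12:05 − 5:00 = 07:05 UTC on Jun 6.
Add 14 hours 10 minutes leg 1 → 21:15 UTC.
Add 3 hours layover in Sable Harbour → 00:15 UTC (Jun 7).
Add 11 hours 18 minutes leg 2 → 11:33 UTC.
Add 4 hours and 45 minutes layover in Cordova Station → 16:18 UTC.
Add 11 hours 38 minutes leg 3 → 03:56 UTC (Jun 8).
Add 7 hours and 14 minutes layover in Lord Howe Island → 11:10 UTC.
Add 7 hours and 13 minutes leg 4 → 18:23 UTC.
Dhaka is UTC+6:00, so local arrival = 18:23 + 6:00 = 00:23 on Jun 9.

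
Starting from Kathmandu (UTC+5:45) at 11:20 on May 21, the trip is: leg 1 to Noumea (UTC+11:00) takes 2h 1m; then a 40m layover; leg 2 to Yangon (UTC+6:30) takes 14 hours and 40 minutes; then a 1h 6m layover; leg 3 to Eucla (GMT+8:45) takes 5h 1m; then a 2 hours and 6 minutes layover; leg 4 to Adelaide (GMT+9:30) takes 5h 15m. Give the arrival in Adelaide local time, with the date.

21:54 on May 22

Convert departure to UTC: 11:20 − 5:45 = 05:35 UTC on May 21.
Add 2 hours and 1 minute leg 1 → 07:36 UTC.
Add 40 minutes layover in Noumea → 08:16 UTC.
Add 14 hours 40 minutes leg 2 → 22:56 UTC.
Add 1 hour 6 minutes layover in Yangon → 00:02 UTC (May 22).
Add 5 hours and 1 minute leg 3 → 05:03 UTC.
Add 2 hours 6 minutes layover in Eucla → 07:09 UTC.
Add 5 hours and 15 minutes leg 4 → 12:24 UTC.
Adelaide is UTC+9:30, so local arrival = 12:24 + 9:30 = 21:54 on May 22.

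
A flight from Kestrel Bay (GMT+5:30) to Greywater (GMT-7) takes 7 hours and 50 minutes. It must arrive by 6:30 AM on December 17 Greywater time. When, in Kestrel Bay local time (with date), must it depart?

Target arrival in UTC: 6:30 AM + 7:00 = 1:30 PM on Dec 17.
Subtract 7 hours and 50 minutes → departure 5:40 AM UTC on Dec 17.
Kestrel Bay is UTC+5:30: 5:40 AM + 5:30 = 11:10 AM on Dec 17.

11:10 AM on December 17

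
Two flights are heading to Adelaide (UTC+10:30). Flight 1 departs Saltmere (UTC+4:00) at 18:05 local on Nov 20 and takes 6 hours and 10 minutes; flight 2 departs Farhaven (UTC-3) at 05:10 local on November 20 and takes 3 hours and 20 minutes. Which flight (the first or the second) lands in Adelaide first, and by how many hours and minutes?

Flight 1 in UTC: 18:05 − 4:00 = 14:05 on Nov 20.
+6 hours 10 minutes → arrive 20:15 UTC on Nov 20.
Flight 2 in UTC: 05:10 + 3:00 = 08:10 on Nov 20.
+3 hours and 20 minutes → arrive 11:30 UTC on Nov 20.
Flight 2 lands earlier by 8 hours 45 minutes.

the second, by 8 hours 45 minutes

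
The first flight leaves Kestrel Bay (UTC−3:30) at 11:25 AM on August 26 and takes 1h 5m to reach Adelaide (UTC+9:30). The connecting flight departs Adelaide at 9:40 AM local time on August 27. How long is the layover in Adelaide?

Convert departure to UTC: 11:25 AM + 3:30 = 2:55 PM UTC on Aug 26.
Add 1 hour and 5 minutes flight time → 4:00 PM UTC.
Adelaide is UTC+9:30, so local arrival = 4:00 PM + 9:30 = 1:30 AM on Aug 27.
Layover = 9:40 AM − 1:30 AM = 8 hours 10 minutes.

8 hours 10 minutes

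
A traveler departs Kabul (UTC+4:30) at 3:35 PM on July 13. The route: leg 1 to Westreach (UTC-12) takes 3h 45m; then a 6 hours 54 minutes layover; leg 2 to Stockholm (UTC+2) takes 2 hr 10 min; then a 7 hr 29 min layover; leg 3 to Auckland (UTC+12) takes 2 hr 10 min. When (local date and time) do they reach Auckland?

9:33 PM on July 14

Convert departure to UTC: 3:35 PM − 4:30 = 11:05 AM UTC on Jul 13.
Add 3 hours 45 minutes leg 1 → 2:50 PM UTC.
Add 6 hours and 54 minutes layover in Westreach → 9:44 PM UTC.
Add 2 hours 10 minutes leg 2 → 11:54 PM UTC.
Add 7 hours and 29 minutes layover in Stockholm → 7:23 AM UTC (Jul 14).
Add 2 hours and 10 minutes leg 3 → 9:33 AM UTC.
Auckland is UTC+12:00, so local arrival = 9:33 AM + 12:00 = 9:33 PM on Jul 14.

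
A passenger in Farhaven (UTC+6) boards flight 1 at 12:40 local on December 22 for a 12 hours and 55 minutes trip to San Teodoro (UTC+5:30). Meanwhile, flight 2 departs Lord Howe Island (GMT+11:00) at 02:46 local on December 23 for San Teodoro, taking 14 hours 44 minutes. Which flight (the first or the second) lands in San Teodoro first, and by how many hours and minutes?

Flight 1 in UTC: 12:40 − 6:00 = 06:40 on Dec 22.
+12 hours 55 minutes → arrive 19:35 UTC on Dec 22.
Flight 2 in UTC: 02:46 − 11:00 = 15:46 on Dec 22.
+14 hours 44 minutes → arrive 06:30 UTC on Dec 23.
Flight 1 lands earlier by 10 hours 55 minutes.

the first, by 10 hours 55 minutes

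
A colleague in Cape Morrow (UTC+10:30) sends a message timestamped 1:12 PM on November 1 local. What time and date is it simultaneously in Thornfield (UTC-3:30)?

Thornfield is 14:00 behind Cape Morrow.
Shift by the zone difference: 1:12 PM − 14:00 = 11:12 PM on Oct 31 in Thornfield.

11:12 PM on October 31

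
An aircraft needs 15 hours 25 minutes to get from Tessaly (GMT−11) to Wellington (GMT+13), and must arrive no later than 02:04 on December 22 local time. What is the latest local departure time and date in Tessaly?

Target arrival in UTC: 02:04 − 13:00 = 13:04 on Dec 21.
Subtract 15 hours 25 minutes → departure 21:39 UTC on Dec 20.
Tessaly is UTC−11:00: 21:39 − 11:00 = 10:39 on Dec 20.

10:39 on December 20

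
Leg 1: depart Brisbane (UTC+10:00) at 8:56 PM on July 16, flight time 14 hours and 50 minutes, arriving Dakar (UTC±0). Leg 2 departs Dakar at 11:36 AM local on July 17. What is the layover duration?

9 hours 50 minutes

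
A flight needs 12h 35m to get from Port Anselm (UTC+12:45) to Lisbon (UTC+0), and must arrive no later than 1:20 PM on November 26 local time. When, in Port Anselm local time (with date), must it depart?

Target arrival is already UTC: 1:20 PM on Nov 26.
Subtract 12 hours and 35 minutes → departure 12:45 AM UTC on Nov 26.
Port Anselm is UTC+12:45: 12:45 AM + 12:45 = 1:30 PM on Nov 26.

1:30 PM on Nov 26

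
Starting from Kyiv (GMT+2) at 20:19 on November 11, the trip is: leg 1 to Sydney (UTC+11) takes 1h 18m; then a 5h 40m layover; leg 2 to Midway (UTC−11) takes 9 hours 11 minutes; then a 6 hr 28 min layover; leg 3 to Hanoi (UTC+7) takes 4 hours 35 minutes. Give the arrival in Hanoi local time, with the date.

Convert departure to UTC: 20:19 − 2:00 = 18:19 UTC on Nov 11.
Add 1 hour 18 minutes leg 1 → 19:37 UTC.
Add 5 hours and 40 minutes layover in Sydney → 01:17 UTC (Nov 12).
Add 9 hours 11 minutes leg 2 → 10:28 UTC.
Add 6 hours and 28 minutes layover in Midway → 16:56 UTC.
Add 4 hours and 35 minutes leg 3 → 21:31 UTC.
Hanoi is UTC+7:00, so local arrival = 21:31 + 7:00 = 04:31 on Nov 13.

04:31 on November 13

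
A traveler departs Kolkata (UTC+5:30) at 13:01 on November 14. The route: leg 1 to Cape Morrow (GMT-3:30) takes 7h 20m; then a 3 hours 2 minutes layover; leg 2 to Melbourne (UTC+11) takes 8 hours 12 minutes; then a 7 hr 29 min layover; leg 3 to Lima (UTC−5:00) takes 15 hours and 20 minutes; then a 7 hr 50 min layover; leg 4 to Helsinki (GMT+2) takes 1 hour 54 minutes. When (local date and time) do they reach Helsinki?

Convert departure to UTC: 13:01 − 5:30 = 07:31 UTC on Nov 14.
Add 7 hours and 20 minutes leg 1 → 14:51 UTC.
Add 3 hours 2 minutes layover in Cape Morrow → 17:53 UTC.
Add 8 hours 12 minutes leg 2 → 02:05 UTC (Nov 15).
Add 7 hours and 29 minutes layover in Melbourne → 09:34 UTC.
Add 15 hours and 20 minutes leg 3 → 00:54 UTC (Nov 16).
Add 7 hours 50 minutes layover in Lima → 08:44 UTC.
Add 1 hour and 54 minutes leg 4 → 10:38 UTC.
Helsinki is UTC+2:00, so local arrival = 10:38 + 2:00 = 12:38 on Nov 16.

12:38 on November 16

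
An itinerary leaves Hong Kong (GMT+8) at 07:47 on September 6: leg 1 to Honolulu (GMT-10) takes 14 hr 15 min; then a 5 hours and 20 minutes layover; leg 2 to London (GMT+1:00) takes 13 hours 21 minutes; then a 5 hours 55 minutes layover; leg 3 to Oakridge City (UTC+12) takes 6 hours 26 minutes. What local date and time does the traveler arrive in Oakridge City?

09:04 on September 8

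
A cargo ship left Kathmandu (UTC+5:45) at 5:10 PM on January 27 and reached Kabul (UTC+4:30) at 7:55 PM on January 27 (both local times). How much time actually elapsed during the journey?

4 hours

Departure in UTC: 5:10 PM − 5:45 = 11:25 AM on Jan 27.
Arrival in UTC: 7:55 PM − 4:30 = 3:25 PM on Jan 27.
Elapsed = 3:25 PM − 11:25 AM = 4 hours.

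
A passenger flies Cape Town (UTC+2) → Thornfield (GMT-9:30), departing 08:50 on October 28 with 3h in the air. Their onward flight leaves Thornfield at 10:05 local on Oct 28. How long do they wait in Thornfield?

9 hours 45 minutes

Convert departure to UTC: 08:50 − 2:00 = 06:50 UTC on Oct 28.
Add 3 hours flight time → 09:50 UTC.
Thornfield is UTC−9:30, so local arrival = 09:50 − 9:30 = 00:20 on Oct 28.
Layover = 10:05 − 00:20 = 9 hours 45 minutes.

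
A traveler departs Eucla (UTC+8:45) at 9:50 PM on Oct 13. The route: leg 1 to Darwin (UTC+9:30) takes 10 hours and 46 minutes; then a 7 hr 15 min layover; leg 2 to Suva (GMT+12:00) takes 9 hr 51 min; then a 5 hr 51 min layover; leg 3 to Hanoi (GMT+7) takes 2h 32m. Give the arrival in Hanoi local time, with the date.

8:20 AM on October 15

Convert departure to UTC: 9:50 PM − 8:45 = 1:05 PM UTC on Oct 13.
Add 10 hours 46 minutes leg 1 → 11:51 PM UTC.
Add 7 hours and 15 minutes layover in Darwin → 7:06 AM UTC (Oct 14).
Add 9 hours 51 minutes leg 2 → 4:57 PM UTC.
Add 5 hours 51 minutes layover in Suva → 10:48 PM UTC.
Add 2 hours and 32 minutes leg 3 → 1:20 AM UTC (Oct 15).
Hanoi is UTC+7:00, so local arrival = 1:20 AM + 7:00 = 8:20 AM on Oct 15.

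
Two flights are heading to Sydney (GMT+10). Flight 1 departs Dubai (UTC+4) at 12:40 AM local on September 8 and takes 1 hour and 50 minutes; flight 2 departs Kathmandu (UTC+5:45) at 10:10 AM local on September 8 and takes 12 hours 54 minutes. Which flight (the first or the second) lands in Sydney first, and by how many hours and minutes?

the first, by 18 hours 49 minutes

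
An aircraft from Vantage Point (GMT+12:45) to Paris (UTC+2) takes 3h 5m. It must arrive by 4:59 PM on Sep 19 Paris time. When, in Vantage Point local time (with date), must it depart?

Target arrival in UTC: 4:59 PM − 2:00 = 2:59 PM on Sep 19.
Subtract 3 hours 5 minutes → departure 11:54 AM UTC on Sep 19.
Vantage Point is UTC+12:45: 11:54 AM + 12:45 = 12:39 AM on Sep 20.

12:39 AM on September 20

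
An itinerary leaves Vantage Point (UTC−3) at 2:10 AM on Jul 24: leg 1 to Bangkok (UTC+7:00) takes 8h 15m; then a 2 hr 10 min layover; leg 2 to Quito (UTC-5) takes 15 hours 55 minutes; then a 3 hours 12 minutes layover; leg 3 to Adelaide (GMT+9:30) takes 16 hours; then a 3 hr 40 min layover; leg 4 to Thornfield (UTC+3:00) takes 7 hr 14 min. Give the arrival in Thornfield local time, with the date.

Convert departure to UTC: 2:10 AM + 3:00 = 5:10 AM UTC on Jul 24.
Add 8 hours and 15 minutes leg 1 → 1:25 PM UTC.
Add 2 hours 10 minutes layover in Bangkok → 3:35 PM UTC.
Add 15 hours and 55 minutes leg 2 → 7:30 AM UTC (Jul 25).
Add 3 hours 12 minutes layover in Quito → 10:42 AM UTC.
Add 16 hours leg 3 → 2:42 AM UTC (Jul 26).
Add 3 hours and 40 minutes layover in Adelaide → 6:22 AM UTC.
Add 7 hours 14 minutes leg 4 → 1:36 PM UTC.
Thornfield is UTC+3:00, so local arrival = 1:36 PM + 3:00 = 4:36 PM on Jul 26.

4:36 PM on July 26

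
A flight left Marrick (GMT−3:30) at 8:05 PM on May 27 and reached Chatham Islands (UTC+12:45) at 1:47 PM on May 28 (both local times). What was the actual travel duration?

Chatham Islands is 16:15 ahead of Marrick.
Clock-face elapsed time (ignoring zones) is 17 hours 42 minutes.
Actual elapsed = 17 hours 42 minutes − 16:15 = 1 hour 27 minutes.

1 hour 27 minutes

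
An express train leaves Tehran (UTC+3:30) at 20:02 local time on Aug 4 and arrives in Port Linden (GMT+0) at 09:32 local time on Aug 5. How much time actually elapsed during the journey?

Port Linden is 3:30 behind Tehran.
Clock-face elapsed time (ignoring zones) is 13 hours 30 minutes.
Actual elapsed = 13 hours 30 minutes + 3:30 = 17 hours.

17 hours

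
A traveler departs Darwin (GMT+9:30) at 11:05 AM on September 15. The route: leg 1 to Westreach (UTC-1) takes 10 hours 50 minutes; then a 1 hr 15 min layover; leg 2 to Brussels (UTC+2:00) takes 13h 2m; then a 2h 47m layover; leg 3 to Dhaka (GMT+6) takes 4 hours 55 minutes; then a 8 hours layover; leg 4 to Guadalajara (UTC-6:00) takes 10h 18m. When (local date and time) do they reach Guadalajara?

Convert departure to UTC: 11:05 AM − 9:30 = 1:35 AM UTC on Sep 15.
Add 10 hours 50 minutes leg 1 → 12:25 PM UTC.
Add 1 hour 15 minutes layover in Westreach → 1:40 PM UTC.
Add 13 hours 2 minutes leg 2 → 2:42 AM UTC (Sep 16).
Add 2 hours and 47 minutes layover in Brussels → 5:29 AM UTC.
Add 4 hours and 55 minutes leg 3 → 10:24 AM UTC.
Add 8 hours layover in Dhaka → 6:24 PM UTC.
Add 10 hours 18 minutes leg 4 → 4:42 AM UTC (Sep 17).
Guadalajara is UTC−6:00, so local arrival = 4:42 AM − 6:00 = 10:42 PM on Sep 16.

10:42 PM on Sep 16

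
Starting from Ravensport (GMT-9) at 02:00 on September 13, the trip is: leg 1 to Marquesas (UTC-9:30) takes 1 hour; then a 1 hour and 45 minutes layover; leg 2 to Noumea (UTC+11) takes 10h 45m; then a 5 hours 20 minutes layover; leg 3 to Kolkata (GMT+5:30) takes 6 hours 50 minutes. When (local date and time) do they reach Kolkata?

18:10 on Sep 14

Convert departure to UTC: 02:00 + 9:00 = 11:00 UTC on Sep 13.
Add 1 hour leg 1 → 12:00 UTC.
Add 1 hour 45 minutes layover in Marquesas → 13:45 UTC.
Add 10 hours and 45 minutes leg 2 → 00:30 UTC (Sep 14).
Add 5 hours 20 minutes layover in Noumea → 05:50 UTC.
Add 6 hours and 50 minutes leg 3 → 12:40 UTC.
Kolkata is UTC+5:30, so local arrival = 12:40 + 5:30 = 18:10 on Sep 14.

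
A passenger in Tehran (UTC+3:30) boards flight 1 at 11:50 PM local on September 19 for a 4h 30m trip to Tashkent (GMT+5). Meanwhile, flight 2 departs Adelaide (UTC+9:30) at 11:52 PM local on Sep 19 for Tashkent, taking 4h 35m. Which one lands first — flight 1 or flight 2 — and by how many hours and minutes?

Flight 1 in UTC: 11:50 PM − 3:30 = 8:20 PM on Sep 19.
+4 hours and 30 minutes → arrive 12:50 AM UTC on Sep 20.
Flight 2 in UTC: 11:52 PM − 9:30 = 2:22 PM on Sep 19.
+4 hours 35 minutes → arrive 6:57 PM UTC on Sep 19.
Flight 2 lands earlier by 5 hours 53 minutes.

the second, by 5 hours 53 minutes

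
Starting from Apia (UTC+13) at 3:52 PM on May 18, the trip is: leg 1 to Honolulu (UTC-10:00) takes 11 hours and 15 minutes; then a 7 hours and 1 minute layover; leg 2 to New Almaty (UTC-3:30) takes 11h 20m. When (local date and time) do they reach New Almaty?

4:58 AM on May 19

Convert departure to UTC: 3:52 PM − 13:00 = 2:52 AM UTC on May 18.
Add 11 hours and 15 minutes leg 1 → 2:07 PM UTC.
Add 7 hours and 1 minute layover in Honolulu → 9:08 PM UTC.
Add 11 hours 20 minutes leg 2 → 8:28 AM UTC (May 19).
New Almaty is UTC−3:30, so local arrival = 8:28 AM − 3:30 = 4:58 AM on May 19.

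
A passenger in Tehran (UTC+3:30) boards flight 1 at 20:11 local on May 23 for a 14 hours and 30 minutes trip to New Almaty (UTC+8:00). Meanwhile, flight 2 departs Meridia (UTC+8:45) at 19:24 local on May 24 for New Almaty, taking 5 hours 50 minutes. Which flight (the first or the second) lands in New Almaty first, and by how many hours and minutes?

Flight 1 in UTC: 20:11 − 3:30 = 16:41 on May 23.
+14 hours and 30 minutes → arrive 07:11 UTC on May 24.
Flight 2 in UTC: 19:24 − 8:45 = 10:39 on May 24.
+5 hours and 50 minutes → arrive 16:29 UTC on May 24.
Flight 1 lands earlier by 9 hours 18 minutes.

the first, by 9 hours 18 minutes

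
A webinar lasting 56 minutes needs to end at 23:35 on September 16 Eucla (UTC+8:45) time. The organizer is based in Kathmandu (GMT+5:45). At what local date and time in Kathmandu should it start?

Target end time in UTC: 23:35 − 8:45 = 14:50 on Sep 16.
Subtract 56 minutes → start 13:54 UTC on Sep 16.
Kathmandu is UTC+5:45: 13:54 + 5:45 = 19:39 on Sep 16.

19:39 on Sep 16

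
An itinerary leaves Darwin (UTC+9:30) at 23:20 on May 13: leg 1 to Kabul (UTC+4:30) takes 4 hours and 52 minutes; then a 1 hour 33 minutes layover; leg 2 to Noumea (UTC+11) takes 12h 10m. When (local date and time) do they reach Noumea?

19:25 on May 14

Convert departure to UTC: 23:20 − 9:30 = 13:50 UTC on May 13.
Add 4 hours 52 minutes leg 1 → 18:42 UTC.
Add 1 hour and 33 minutes layover in Kabul → 20:15 UTC.
Add 12 hours and 10 minutes leg 2 → 08:25 UTC (May 14).
Noumea is UTC+11:00, so local arrival = 08:25 + 11:00 = 19:25 on May 14.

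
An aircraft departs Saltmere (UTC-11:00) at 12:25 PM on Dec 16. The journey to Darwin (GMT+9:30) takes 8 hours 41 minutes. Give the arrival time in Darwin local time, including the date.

5:36 PM on Dec 17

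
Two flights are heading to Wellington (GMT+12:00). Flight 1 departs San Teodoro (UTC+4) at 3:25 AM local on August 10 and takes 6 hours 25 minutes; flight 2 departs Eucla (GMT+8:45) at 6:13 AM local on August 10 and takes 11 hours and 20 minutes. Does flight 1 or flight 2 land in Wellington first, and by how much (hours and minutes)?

the first, by 2 hours 58 minutes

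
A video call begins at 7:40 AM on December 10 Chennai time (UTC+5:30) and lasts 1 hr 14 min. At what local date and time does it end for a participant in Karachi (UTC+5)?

8:24 AM on December 10

Convert start to UTC: 7:40 AM − 5:30 = 2:10 AM UTC on Dec 10.
Add 1 hour 14 minutes duration → 3:24 AM UTC.
Karachi is UTC+5:00, so local end time = 3:24 AM + 5:00 = 8:24 AM on Dec 10.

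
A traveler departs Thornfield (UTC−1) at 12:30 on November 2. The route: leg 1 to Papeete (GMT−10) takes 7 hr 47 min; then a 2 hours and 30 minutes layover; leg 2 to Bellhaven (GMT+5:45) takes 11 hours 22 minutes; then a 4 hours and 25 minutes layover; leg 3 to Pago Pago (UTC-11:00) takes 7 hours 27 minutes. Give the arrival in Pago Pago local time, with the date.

Convert departure to UTC: 12:30 + 1:00 = 13:30 UTC on Nov 2.
Add 7 hours 47 minutes leg 1 → 21:17 UTC.
Add 2 hours and 30 minutes layover in Papeete → 23:47 UTC.
Add 11 hours and 22 minutes leg 2 → 11:09 UTC (Nov 3).
Add 4 hours 25 minutes layover in Bellhaven → 15:34 UTC.
Add 7 hours 27 minutes leg 3 → 23:01 UTC.
Pago Pago is UTC−11:00, so local arrival = 23:01 − 11:00 = 12:01 on Nov 3.

12:01 on November 3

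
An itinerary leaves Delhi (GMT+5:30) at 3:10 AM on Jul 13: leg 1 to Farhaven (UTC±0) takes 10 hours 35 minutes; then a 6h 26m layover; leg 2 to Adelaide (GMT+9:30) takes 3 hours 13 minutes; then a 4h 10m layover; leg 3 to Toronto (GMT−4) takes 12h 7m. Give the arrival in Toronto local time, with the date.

Convert departure to UTC: 3:10 AM − 5:30 = 9:40 PM UTC on Jul 12.
Add 10 hours and 35 minutes leg 1 → 8:15 AM UTC (Jul 13).
Add 6 hours 26 minutes layover in Farhaven → 2:41 PM UTC.
Add 3 hours 13 minutes leg 2 → 5:54 PM UTC.
Add 4 hours 10 minutes layover in Adelaide → 10:04 PM UTC.
Add 12 hours 7 minutes leg 3 → 10:11 AM UTC (Jul 14).
Toronto is UTC−4:00, so local arrival = 10:11 AM − 4:00 = 6:11 AM on Jul 14.

6:11 AM on July 14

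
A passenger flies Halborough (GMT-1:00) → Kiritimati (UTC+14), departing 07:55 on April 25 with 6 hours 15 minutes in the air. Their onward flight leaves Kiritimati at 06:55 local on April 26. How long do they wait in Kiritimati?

1 hour 45 minutes

Convert departure to UTC: 07:55 + 1:00 = 08:55 UTC on Apr 25.
Add 6 hours 15 minutes flight time → 15:10 UTC.
Kiritimati is UTC+14:00, so local arrival = 15:10 + 14:00 = 05:10 on Apr 26.
Layover = 06:55 − 05:10 = 1 hour 45 minutes.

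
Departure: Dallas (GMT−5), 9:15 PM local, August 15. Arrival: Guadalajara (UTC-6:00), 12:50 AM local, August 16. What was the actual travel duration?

Departure in UTC: 9:15 PM + 5:00 = 2:15 AM on Aug 16.
Arrival in UTC: 12:50 AM + 6:00 = 6:50 AM on Aug 16.
Elapsed = 6:50 AM − 2:15 AM = 4 hours 35 minutes.

4 hours 35 minutes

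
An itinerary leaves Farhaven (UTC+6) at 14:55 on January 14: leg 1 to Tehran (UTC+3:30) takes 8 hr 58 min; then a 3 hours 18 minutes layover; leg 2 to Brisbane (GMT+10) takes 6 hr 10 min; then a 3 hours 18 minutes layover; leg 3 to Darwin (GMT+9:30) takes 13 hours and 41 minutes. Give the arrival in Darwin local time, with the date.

05:50 on Jan 16

Convert departure to UTC: 14:55 − 6:00 = 08:55 UTC on Jan 14.
Add 8 hours and 58 minutes leg 1 → 17:53 UTC.
Add 3 hours 18 minutes layover in Tehran → 21:11 UTC.
Add 6 hours and 10 minutes leg 2 → 03:21 UTC (Jan 15).
Add 3 hours 18 minutes layover in Brisbane → 06:39 UTC.
Add 13 hours and 41 minutes leg 3 → 20:20 UTC.
Darwin is UTC+9:30, so local arrival = 20:20 + 9:30 = 05:50 on Jan 16.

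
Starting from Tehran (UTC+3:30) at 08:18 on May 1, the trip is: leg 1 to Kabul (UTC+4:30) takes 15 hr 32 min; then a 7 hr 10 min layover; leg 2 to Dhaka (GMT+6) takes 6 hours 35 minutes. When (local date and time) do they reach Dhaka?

Convert departure to UTC: 08:18 − 3:30 = 04:48 UTC on May 1.
Add 15 hours and 32 minutes leg 1 → 20:20 UTC.
Add 7 hours 10 minutes layover in Kabul → 03:30 UTC (May 2).
Add 6 hours 35 minutes leg 2 → 10:05 UTC.
Dhaka is UTC+6:00, so local arrival = 10:05 + 6:00 = 16:05 on May 2.

16:05 on May 2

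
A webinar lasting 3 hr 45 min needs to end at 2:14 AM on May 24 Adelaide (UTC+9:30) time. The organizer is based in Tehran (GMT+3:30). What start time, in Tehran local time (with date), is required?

4:29 PM on May 23

Target end time in UTC: 2:14 AM − 9:30 = 4:44 PM on May 23.
Subtract 3 hours and 45 minutes → start 12:59 PM UTC on May 23.
Tehran is UTC+3:30: 12:59 PM + 3:30 = 4:29 PM on May 23.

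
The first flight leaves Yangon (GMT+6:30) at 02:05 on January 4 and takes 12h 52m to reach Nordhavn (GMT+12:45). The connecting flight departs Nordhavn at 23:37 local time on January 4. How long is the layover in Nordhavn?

2 hours 25 minutes

Convert departure to UTC: 02:05 − 6:30 = 19:35 UTC on Jan 3.
Add 12 hours 52 minutes flight time → 08:27 UTC (Jan 4).
Nordhavn is UTC+12:45, so local arrival = 08:27 + 12:45 = 21:12 on Jan 4.
Layover = 23:37 − 21:12 = 2 hours 25 minutes.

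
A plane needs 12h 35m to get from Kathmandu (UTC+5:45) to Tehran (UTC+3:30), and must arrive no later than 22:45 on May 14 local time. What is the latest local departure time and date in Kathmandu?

12:25 on May 14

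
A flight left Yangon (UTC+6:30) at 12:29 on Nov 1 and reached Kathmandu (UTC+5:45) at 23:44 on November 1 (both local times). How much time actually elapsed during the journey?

12 hours

Departure in UTC: 12:29 − 6:30 = 05:59 on Nov 1.
Arrival in UTC: 23:44 − 5:45 = 17:59 on Nov 1.
Elapsed = 17:59 − 05:59 = 12 hours.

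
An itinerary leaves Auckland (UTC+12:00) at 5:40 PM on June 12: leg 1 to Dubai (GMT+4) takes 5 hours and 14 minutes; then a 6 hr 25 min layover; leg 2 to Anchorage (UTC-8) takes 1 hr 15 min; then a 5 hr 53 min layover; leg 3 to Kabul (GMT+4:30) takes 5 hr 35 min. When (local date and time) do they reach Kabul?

Convert departure to UTC: 5:40 PM − 12:00 = 5:40 AM UTC on Jun 12.
Add 5 hours and 14 minutes leg 1 → 10:54 AM UTC.
Add 6 hours and 25 minutes layover in Dubai → 5:19 PM UTC.
Add 1 hour and 15 minutes leg 2 → 6:34 PM UTC.
Add 5 hours and 53 minutes layover in Anchorage → 12:27 AM UTC (Jun 13).
Add 5 hours 35 minutes leg 3 → 6:02 AM UTC.
Kabul is UTC+4:30, so local arrival = 6:02 AM + 4:30 = 10:32 AM on Jun 13.

10:32 AM on Jun 13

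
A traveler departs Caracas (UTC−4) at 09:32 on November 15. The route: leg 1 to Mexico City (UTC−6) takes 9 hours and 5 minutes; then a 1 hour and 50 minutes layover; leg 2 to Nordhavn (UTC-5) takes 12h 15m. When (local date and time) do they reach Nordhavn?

07:42 on November 16

Convert departure to UTC: 09:32 + 4:00 = 13:32 UTC on Nov 15.
Add 9 hours 5 minutes leg 1 → 22:37 UTC.
Add 1 hour and 50 minutes layover in Mexico City → 00:27 UTC (Nov 16).
Add 12 hours and 15 minutes leg 2 → 12:42 UTC.
Nordhavn is UTC−5:00, so local arrival = 12:42 − 5:00 = 07:42 on Nov 16.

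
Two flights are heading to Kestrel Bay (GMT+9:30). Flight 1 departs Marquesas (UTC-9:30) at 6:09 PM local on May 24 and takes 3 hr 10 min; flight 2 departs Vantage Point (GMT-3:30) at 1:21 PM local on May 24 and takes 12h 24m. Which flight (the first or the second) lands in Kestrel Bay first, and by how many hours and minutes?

Flight 1 in UTC: 6:09 PM + 9:30 = 3:39 AM on May 25.
+3 hours and 10 minutes → arrive 6:49 AM UTC on May 25.
Flight 2 in UTC: 1:21 PM + 3:30 = 4:51 PM on May 24.
+12 hours and 24 minutes → arrive 5:15 AM UTC on May 25.
Flight 2 lands earlier by 1 hour 34 minutes.

the second, by 1 hour 34 minutes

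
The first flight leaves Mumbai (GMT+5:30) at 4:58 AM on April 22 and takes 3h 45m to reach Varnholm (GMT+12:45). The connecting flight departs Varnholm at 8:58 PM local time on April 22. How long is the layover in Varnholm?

Convert departure to UTC: 4:58 AM − 5:30 = 11:28 PM UTC on Apr 21.
Add 3 hours and 45 minutes flight time → 3:13 AM UTC (Apr 22).
Varnholm is UTC+12:45, so local arrival = 3:13 AM + 12:45 = 3:58 PM on Apr 22.
Layover = 8:58 PM − 3:58 PM = 5 hours.

5 hours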